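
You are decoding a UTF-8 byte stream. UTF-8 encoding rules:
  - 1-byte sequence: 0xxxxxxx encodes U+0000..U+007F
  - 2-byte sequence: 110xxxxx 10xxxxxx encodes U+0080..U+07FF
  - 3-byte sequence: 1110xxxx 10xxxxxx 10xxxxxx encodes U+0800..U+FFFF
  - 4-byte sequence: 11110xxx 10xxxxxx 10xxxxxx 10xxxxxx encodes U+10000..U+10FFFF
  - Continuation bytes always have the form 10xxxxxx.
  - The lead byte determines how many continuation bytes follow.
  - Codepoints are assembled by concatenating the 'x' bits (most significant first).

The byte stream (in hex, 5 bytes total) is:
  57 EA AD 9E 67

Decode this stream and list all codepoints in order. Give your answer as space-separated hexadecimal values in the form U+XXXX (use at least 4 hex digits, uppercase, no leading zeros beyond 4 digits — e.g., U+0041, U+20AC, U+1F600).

Answer: U+0057 U+AB5E U+0067

Derivation:
Byte[0]=57: 1-byte ASCII. cp=U+0057
Byte[1]=EA: 3-byte lead, need 2 cont bytes. acc=0xA
Byte[2]=AD: continuation. acc=(acc<<6)|0x2D=0x2AD
Byte[3]=9E: continuation. acc=(acc<<6)|0x1E=0xAB5E
Completed: cp=U+AB5E (starts at byte 1)
Byte[4]=67: 1-byte ASCII. cp=U+0067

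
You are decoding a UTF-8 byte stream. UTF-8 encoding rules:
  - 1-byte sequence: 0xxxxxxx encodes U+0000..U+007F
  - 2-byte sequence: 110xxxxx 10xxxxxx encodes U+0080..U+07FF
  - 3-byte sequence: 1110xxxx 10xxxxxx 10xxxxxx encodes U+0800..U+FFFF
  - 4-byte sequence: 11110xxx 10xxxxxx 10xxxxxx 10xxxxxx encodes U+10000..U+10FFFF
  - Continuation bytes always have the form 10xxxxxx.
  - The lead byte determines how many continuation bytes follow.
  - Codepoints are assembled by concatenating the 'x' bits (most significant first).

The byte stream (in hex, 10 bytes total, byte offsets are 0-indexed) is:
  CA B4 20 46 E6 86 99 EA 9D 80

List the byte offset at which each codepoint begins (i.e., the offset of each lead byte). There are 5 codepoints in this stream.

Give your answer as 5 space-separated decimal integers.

Byte[0]=CA: 2-byte lead, need 1 cont bytes. acc=0xA
Byte[1]=B4: continuation. acc=(acc<<6)|0x34=0x2B4
Completed: cp=U+02B4 (starts at byte 0)
Byte[2]=20: 1-byte ASCII. cp=U+0020
Byte[3]=46: 1-byte ASCII. cp=U+0046
Byte[4]=E6: 3-byte lead, need 2 cont bytes. acc=0x6
Byte[5]=86: continuation. acc=(acc<<6)|0x06=0x186
Byte[6]=99: continuation. acc=(acc<<6)|0x19=0x6199
Completed: cp=U+6199 (starts at byte 4)
Byte[7]=EA: 3-byte lead, need 2 cont bytes. acc=0xA
Byte[8]=9D: continuation. acc=(acc<<6)|0x1D=0x29D
Byte[9]=80: continuation. acc=(acc<<6)|0x00=0xA740
Completed: cp=U+A740 (starts at byte 7)

Answer: 0 2 3 4 7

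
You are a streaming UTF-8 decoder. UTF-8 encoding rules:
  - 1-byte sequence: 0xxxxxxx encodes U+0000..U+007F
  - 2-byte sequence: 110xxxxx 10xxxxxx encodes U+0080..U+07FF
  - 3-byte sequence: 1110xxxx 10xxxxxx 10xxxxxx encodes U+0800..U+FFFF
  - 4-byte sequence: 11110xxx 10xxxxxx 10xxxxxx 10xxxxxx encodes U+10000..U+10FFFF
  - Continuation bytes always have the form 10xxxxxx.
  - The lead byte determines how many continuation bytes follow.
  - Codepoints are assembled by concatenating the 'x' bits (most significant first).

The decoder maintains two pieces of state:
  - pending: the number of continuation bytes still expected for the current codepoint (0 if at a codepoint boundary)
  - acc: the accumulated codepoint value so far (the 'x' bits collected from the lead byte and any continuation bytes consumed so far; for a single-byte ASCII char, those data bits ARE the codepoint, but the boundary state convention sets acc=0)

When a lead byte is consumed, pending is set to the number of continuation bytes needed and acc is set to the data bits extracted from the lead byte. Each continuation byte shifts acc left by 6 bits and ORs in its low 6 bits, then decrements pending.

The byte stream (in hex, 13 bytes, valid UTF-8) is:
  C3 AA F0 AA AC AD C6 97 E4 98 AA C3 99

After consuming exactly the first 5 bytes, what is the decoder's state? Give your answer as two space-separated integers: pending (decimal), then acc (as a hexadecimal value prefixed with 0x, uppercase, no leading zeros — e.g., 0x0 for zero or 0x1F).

Answer: 1 0xAAC

Derivation:
Byte[0]=C3: 2-byte lead. pending=1, acc=0x3
Byte[1]=AA: continuation. acc=(acc<<6)|0x2A=0xEA, pending=0
Byte[2]=F0: 4-byte lead. pending=3, acc=0x0
Byte[3]=AA: continuation. acc=(acc<<6)|0x2A=0x2A, pending=2
Byte[4]=AC: continuation. acc=(acc<<6)|0x2C=0xAAC, pending=1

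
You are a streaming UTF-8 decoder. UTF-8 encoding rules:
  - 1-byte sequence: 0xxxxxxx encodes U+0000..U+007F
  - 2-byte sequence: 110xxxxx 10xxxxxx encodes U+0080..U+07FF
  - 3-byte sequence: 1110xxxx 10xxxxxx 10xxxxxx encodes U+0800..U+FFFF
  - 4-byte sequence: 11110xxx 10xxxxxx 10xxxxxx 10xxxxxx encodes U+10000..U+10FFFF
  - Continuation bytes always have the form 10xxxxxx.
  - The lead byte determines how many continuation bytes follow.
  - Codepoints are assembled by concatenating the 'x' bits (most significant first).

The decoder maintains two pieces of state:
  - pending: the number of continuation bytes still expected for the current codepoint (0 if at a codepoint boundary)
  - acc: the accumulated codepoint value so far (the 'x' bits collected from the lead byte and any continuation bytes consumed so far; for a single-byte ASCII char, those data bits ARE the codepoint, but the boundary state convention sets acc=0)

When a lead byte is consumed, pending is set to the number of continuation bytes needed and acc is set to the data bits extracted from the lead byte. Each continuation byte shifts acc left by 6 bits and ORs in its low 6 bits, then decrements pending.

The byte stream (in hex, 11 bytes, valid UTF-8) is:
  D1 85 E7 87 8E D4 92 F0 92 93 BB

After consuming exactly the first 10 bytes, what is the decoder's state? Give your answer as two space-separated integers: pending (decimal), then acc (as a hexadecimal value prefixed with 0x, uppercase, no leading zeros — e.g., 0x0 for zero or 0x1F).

Byte[0]=D1: 2-byte lead. pending=1, acc=0x11
Byte[1]=85: continuation. acc=(acc<<6)|0x05=0x445, pending=0
Byte[2]=E7: 3-byte lead. pending=2, acc=0x7
Byte[3]=87: continuation. acc=(acc<<6)|0x07=0x1C7, pending=1
Byte[4]=8E: continuation. acc=(acc<<6)|0x0E=0x71CE, pending=0
Byte[5]=D4: 2-byte lead. pending=1, acc=0x14
Byte[6]=92: continuation. acc=(acc<<6)|0x12=0x512, pending=0
Byte[7]=F0: 4-byte lead. pending=3, acc=0x0
Byte[8]=92: continuation. acc=(acc<<6)|0x12=0x12, pending=2
Byte[9]=93: continuation. acc=(acc<<6)|0x13=0x493, pending=1

Answer: 1 0x493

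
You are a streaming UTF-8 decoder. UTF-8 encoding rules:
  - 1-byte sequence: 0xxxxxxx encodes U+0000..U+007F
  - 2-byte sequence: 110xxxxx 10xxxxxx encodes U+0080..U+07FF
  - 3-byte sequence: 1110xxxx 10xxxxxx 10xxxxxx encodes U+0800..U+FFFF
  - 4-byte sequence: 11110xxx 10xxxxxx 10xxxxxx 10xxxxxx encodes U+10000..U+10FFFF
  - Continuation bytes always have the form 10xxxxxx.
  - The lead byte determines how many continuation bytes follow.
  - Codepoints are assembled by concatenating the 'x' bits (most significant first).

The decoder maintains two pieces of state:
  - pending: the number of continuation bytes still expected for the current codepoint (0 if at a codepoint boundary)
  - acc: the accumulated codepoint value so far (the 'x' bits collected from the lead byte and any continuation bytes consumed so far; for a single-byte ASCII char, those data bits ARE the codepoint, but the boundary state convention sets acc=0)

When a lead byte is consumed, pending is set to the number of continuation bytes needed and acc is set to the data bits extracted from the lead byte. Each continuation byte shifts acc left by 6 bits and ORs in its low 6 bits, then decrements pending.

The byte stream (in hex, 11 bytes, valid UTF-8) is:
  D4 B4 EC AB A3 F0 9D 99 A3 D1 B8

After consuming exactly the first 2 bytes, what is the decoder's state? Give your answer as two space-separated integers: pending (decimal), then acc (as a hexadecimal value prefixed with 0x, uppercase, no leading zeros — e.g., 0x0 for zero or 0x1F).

Answer: 0 0x534

Derivation:
Byte[0]=D4: 2-byte lead. pending=1, acc=0x14
Byte[1]=B4: continuation. acc=(acc<<6)|0x34=0x534, pending=0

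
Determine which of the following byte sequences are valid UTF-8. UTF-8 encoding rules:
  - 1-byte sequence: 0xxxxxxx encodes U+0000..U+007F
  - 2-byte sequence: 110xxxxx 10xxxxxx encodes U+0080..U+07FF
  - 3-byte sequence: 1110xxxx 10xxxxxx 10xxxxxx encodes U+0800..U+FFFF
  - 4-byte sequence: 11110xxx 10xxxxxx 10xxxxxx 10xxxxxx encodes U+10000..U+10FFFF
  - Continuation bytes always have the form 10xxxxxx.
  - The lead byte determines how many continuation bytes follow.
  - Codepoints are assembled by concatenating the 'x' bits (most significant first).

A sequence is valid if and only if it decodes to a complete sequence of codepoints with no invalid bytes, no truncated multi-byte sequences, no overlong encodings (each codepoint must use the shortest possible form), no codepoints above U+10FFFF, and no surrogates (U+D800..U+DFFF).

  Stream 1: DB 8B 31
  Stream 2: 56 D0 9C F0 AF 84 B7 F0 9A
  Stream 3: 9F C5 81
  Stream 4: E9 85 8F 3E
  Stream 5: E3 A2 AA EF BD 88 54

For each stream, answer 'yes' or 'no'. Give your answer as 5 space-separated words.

Answer: yes no no yes yes

Derivation:
Stream 1: decodes cleanly. VALID
Stream 2: error at byte offset 9. INVALID
Stream 3: error at byte offset 0. INVALID
Stream 4: decodes cleanly. VALID
Stream 5: decodes cleanly. VALID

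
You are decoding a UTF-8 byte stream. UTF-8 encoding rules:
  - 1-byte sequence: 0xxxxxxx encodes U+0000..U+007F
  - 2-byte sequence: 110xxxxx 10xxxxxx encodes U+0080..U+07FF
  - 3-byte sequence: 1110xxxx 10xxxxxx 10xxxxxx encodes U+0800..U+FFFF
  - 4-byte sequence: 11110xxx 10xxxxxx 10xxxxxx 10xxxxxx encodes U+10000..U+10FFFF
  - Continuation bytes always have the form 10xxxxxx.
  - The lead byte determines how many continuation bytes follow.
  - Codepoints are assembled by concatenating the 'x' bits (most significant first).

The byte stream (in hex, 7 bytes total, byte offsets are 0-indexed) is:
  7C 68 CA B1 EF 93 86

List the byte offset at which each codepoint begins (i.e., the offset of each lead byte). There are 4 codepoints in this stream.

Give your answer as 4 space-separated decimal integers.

Byte[0]=7C: 1-byte ASCII. cp=U+007C
Byte[1]=68: 1-byte ASCII. cp=U+0068
Byte[2]=CA: 2-byte lead, need 1 cont bytes. acc=0xA
Byte[3]=B1: continuation. acc=(acc<<6)|0x31=0x2B1
Completed: cp=U+02B1 (starts at byte 2)
Byte[4]=EF: 3-byte lead, need 2 cont bytes. acc=0xF
Byte[5]=93: continuation. acc=(acc<<6)|0x13=0x3D3
Byte[6]=86: continuation. acc=(acc<<6)|0x06=0xF4C6
Completed: cp=U+F4C6 (starts at byte 4)

Answer: 0 1 2 4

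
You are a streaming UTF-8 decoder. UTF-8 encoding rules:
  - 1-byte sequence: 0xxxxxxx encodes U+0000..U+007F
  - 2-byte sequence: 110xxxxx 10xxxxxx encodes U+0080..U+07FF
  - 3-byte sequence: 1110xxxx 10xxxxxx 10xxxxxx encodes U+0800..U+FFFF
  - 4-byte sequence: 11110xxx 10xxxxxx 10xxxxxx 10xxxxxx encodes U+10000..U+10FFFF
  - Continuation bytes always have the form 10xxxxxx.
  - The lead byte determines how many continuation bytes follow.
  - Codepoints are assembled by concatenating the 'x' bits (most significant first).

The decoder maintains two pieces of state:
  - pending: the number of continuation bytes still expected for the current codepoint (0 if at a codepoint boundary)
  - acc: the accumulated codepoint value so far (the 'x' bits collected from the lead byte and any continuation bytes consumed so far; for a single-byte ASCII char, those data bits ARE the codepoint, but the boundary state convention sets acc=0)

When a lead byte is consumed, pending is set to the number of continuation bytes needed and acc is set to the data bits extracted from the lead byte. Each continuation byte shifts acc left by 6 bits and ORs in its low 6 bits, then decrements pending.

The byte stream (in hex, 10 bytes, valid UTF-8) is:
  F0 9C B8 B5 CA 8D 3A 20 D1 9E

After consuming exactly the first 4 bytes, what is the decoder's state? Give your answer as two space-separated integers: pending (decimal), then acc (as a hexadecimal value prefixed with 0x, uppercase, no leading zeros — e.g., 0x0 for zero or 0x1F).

Answer: 0 0x1CE35

Derivation:
Byte[0]=F0: 4-byte lead. pending=3, acc=0x0
Byte[1]=9C: continuation. acc=(acc<<6)|0x1C=0x1C, pending=2
Byte[2]=B8: continuation. acc=(acc<<6)|0x38=0x738, pending=1
Byte[3]=B5: continuation. acc=(acc<<6)|0x35=0x1CE35, pending=0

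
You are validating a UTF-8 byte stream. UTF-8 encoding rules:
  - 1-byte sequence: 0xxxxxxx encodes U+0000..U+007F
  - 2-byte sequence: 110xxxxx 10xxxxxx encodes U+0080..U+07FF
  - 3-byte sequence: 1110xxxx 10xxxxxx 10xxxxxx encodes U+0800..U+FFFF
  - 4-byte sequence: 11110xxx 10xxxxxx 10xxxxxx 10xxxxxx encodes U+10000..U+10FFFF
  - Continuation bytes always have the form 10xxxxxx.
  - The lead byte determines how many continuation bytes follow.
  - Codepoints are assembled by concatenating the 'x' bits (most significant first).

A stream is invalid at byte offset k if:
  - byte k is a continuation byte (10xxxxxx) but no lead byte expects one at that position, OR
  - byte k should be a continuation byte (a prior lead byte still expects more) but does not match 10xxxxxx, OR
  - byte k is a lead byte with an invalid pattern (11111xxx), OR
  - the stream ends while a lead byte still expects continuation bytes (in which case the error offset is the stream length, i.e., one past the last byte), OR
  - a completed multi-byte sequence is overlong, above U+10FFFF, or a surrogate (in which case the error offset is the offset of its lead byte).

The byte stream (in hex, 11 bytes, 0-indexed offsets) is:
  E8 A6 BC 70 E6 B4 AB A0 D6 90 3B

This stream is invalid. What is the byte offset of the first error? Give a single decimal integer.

Answer: 7

Derivation:
Byte[0]=E8: 3-byte lead, need 2 cont bytes. acc=0x8
Byte[1]=A6: continuation. acc=(acc<<6)|0x26=0x226
Byte[2]=BC: continuation. acc=(acc<<6)|0x3C=0x89BC
Completed: cp=U+89BC (starts at byte 0)
Byte[3]=70: 1-byte ASCII. cp=U+0070
Byte[4]=E6: 3-byte lead, need 2 cont bytes. acc=0x6
Byte[5]=B4: continuation. acc=(acc<<6)|0x34=0x1B4
Byte[6]=AB: continuation. acc=(acc<<6)|0x2B=0x6D2B
Completed: cp=U+6D2B (starts at byte 4)
Byte[7]=A0: INVALID lead byte (not 0xxx/110x/1110/11110)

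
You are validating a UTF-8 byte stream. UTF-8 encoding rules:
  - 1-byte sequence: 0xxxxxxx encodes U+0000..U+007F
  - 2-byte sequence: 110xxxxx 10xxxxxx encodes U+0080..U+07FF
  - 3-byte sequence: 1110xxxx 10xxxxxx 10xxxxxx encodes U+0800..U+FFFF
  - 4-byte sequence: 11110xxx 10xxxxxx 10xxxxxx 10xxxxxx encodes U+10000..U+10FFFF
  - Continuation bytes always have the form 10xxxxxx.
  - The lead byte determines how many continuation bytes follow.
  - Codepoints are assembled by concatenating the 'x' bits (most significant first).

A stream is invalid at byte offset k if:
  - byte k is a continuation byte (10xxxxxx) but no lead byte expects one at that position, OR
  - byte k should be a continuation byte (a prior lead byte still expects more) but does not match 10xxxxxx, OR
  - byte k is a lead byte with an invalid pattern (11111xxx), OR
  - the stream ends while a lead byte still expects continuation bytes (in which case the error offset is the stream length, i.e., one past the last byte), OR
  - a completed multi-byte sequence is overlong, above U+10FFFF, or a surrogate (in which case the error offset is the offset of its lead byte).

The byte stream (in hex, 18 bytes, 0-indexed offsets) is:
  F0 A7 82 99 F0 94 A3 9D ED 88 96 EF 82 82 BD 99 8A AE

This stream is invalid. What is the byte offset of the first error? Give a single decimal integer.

Byte[0]=F0: 4-byte lead, need 3 cont bytes. acc=0x0
Byte[1]=A7: continuation. acc=(acc<<6)|0x27=0x27
Byte[2]=82: continuation. acc=(acc<<6)|0x02=0x9C2
Byte[3]=99: continuation. acc=(acc<<6)|0x19=0x27099
Completed: cp=U+27099 (starts at byte 0)
Byte[4]=F0: 4-byte lead, need 3 cont bytes. acc=0x0
Byte[5]=94: continuation. acc=(acc<<6)|0x14=0x14
Byte[6]=A3: continuation. acc=(acc<<6)|0x23=0x523
Byte[7]=9D: continuation. acc=(acc<<6)|0x1D=0x148DD
Completed: cp=U+148DD (starts at byte 4)
Byte[8]=ED: 3-byte lead, need 2 cont bytes. acc=0xD
Byte[9]=88: continuation. acc=(acc<<6)|0x08=0x348
Byte[10]=96: continuation. acc=(acc<<6)|0x16=0xD216
Completed: cp=U+D216 (starts at byte 8)
Byte[11]=EF: 3-byte lead, need 2 cont bytes. acc=0xF
Byte[12]=82: continuation. acc=(acc<<6)|0x02=0x3C2
Byte[13]=82: continuation. acc=(acc<<6)|0x02=0xF082
Completed: cp=U+F082 (starts at byte 11)
Byte[14]=BD: INVALID lead byte (not 0xxx/110x/1110/11110)

Answer: 14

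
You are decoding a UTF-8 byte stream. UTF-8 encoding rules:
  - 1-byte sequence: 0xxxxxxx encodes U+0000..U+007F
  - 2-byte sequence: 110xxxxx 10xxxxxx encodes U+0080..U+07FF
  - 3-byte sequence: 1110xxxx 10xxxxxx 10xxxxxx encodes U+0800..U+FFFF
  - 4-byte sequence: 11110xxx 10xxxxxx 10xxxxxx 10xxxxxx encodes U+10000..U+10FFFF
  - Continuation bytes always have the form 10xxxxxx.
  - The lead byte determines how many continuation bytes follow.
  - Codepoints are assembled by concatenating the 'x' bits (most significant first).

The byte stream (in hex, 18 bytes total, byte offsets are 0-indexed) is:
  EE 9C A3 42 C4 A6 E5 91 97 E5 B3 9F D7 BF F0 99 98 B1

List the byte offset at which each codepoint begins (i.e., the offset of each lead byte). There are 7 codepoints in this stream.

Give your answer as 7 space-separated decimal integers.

Answer: 0 3 4 6 9 12 14

Derivation:
Byte[0]=EE: 3-byte lead, need 2 cont bytes. acc=0xE
Byte[1]=9C: continuation. acc=(acc<<6)|0x1C=0x39C
Byte[2]=A3: continuation. acc=(acc<<6)|0x23=0xE723
Completed: cp=U+E723 (starts at byte 0)
Byte[3]=42: 1-byte ASCII. cp=U+0042
Byte[4]=C4: 2-byte lead, need 1 cont bytes. acc=0x4
Byte[5]=A6: continuation. acc=(acc<<6)|0x26=0x126
Completed: cp=U+0126 (starts at byte 4)
Byte[6]=E5: 3-byte lead, need 2 cont bytes. acc=0x5
Byte[7]=91: continuation. acc=(acc<<6)|0x11=0x151
Byte[8]=97: continuation. acc=(acc<<6)|0x17=0x5457
Completed: cp=U+5457 (starts at byte 6)
Byte[9]=E5: 3-byte lead, need 2 cont bytes. acc=0x5
Byte[10]=B3: continuation. acc=(acc<<6)|0x33=0x173
Byte[11]=9F: continuation. acc=(acc<<6)|0x1F=0x5CDF
Completed: cp=U+5CDF (starts at byte 9)
Byte[12]=D7: 2-byte lead, need 1 cont bytes. acc=0x17
Byte[13]=BF: continuation. acc=(acc<<6)|0x3F=0x5FF
Completed: cp=U+05FF (starts at byte 12)
Byte[14]=F0: 4-byte lead, need 3 cont bytes. acc=0x0
Byte[15]=99: continuation. acc=(acc<<6)|0x19=0x19
Byte[16]=98: continuation. acc=(acc<<6)|0x18=0x658
Byte[17]=B1: continuation. acc=(acc<<6)|0x31=0x19631
Completed: cp=U+19631 (starts at byte 14)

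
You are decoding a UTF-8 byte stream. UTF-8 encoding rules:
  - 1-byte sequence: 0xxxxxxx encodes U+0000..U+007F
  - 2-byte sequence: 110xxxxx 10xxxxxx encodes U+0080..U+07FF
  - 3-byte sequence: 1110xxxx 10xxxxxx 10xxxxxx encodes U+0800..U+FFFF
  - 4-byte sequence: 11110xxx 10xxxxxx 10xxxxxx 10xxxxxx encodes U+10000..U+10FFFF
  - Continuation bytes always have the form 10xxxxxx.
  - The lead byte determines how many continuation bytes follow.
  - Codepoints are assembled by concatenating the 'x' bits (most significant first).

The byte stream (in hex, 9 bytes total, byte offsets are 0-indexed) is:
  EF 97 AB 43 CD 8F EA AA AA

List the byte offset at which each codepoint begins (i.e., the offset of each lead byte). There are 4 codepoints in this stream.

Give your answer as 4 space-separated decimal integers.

Answer: 0 3 4 6

Derivation:
Byte[0]=EF: 3-byte lead, need 2 cont bytes. acc=0xF
Byte[1]=97: continuation. acc=(acc<<6)|0x17=0x3D7
Byte[2]=AB: continuation. acc=(acc<<6)|0x2B=0xF5EB
Completed: cp=U+F5EB (starts at byte 0)
Byte[3]=43: 1-byte ASCII. cp=U+0043
Byte[4]=CD: 2-byte lead, need 1 cont bytes. acc=0xD
Byte[5]=8F: continuation. acc=(acc<<6)|0x0F=0x34F
Completed: cp=U+034F (starts at byte 4)
Byte[6]=EA: 3-byte lead, need 2 cont bytes. acc=0xA
Byte[7]=AA: continuation. acc=(acc<<6)|0x2A=0x2AA
Byte[8]=AA: continuation. acc=(acc<<6)|0x2A=0xAAAA
Completed: cp=U+AAAA (starts at byte 6)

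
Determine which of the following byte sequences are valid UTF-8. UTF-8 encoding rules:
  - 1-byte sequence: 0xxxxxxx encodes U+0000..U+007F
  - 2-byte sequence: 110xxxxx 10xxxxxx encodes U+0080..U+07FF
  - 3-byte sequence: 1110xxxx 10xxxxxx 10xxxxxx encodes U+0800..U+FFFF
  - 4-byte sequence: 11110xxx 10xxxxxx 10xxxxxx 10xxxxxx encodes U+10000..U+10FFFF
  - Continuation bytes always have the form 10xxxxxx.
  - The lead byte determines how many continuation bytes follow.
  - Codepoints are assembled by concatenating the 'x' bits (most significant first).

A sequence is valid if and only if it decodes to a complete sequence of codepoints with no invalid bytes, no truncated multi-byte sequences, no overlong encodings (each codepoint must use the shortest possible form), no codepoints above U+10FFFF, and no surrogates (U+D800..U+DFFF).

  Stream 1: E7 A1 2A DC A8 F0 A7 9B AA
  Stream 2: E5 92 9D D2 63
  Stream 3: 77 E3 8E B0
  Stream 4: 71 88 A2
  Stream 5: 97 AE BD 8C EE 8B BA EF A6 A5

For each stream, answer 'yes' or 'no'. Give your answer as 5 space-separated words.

Stream 1: error at byte offset 2. INVALID
Stream 2: error at byte offset 4. INVALID
Stream 3: decodes cleanly. VALID
Stream 4: error at byte offset 1. INVALID
Stream 5: error at byte offset 0. INVALID

Answer: no no yes no no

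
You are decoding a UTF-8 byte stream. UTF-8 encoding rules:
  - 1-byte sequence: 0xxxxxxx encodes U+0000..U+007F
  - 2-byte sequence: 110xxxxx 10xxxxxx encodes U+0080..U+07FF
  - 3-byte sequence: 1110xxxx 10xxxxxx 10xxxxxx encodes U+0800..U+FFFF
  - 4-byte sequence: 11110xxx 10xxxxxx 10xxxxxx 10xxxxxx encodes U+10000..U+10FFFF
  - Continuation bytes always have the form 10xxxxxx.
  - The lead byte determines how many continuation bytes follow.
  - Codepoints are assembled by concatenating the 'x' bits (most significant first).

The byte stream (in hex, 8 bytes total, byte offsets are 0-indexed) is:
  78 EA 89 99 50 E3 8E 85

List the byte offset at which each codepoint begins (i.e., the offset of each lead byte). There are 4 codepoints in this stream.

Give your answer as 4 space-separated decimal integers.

Answer: 0 1 4 5

Derivation:
Byte[0]=78: 1-byte ASCII. cp=U+0078
Byte[1]=EA: 3-byte lead, need 2 cont bytes. acc=0xA
Byte[2]=89: continuation. acc=(acc<<6)|0x09=0x289
Byte[3]=99: continuation. acc=(acc<<6)|0x19=0xA259
Completed: cp=U+A259 (starts at byte 1)
Byte[4]=50: 1-byte ASCII. cp=U+0050
Byte[5]=E3: 3-byte lead, need 2 cont bytes. acc=0x3
Byte[6]=8E: continuation. acc=(acc<<6)|0x0E=0xCE
Byte[7]=85: continuation. acc=(acc<<6)|0x05=0x3385
Completed: cp=U+3385 (starts at byte 5)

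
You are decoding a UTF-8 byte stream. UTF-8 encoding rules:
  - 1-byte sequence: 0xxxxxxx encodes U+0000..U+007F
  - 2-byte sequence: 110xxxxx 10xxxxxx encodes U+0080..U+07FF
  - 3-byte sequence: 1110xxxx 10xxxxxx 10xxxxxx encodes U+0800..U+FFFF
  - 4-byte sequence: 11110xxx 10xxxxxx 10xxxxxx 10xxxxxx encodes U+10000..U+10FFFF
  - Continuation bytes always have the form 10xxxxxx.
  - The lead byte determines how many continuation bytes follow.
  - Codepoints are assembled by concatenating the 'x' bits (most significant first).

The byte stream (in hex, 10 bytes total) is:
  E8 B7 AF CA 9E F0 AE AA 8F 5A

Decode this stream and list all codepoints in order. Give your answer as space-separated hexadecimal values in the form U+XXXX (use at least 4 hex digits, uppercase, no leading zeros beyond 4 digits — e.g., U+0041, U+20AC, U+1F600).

Byte[0]=E8: 3-byte lead, need 2 cont bytes. acc=0x8
Byte[1]=B7: continuation. acc=(acc<<6)|0x37=0x237
Byte[2]=AF: continuation. acc=(acc<<6)|0x2F=0x8DEF
Completed: cp=U+8DEF (starts at byte 0)
Byte[3]=CA: 2-byte lead, need 1 cont bytes. acc=0xA
Byte[4]=9E: continuation. acc=(acc<<6)|0x1E=0x29E
Completed: cp=U+029E (starts at byte 3)
Byte[5]=F0: 4-byte lead, need 3 cont bytes. acc=0x0
Byte[6]=AE: continuation. acc=(acc<<6)|0x2E=0x2E
Byte[7]=AA: continuation. acc=(acc<<6)|0x2A=0xBAA
Byte[8]=8F: continuation. acc=(acc<<6)|0x0F=0x2EA8F
Completed: cp=U+2EA8F (starts at byte 5)
Byte[9]=5A: 1-byte ASCII. cp=U+005A

Answer: U+8DEF U+029E U+2EA8F U+005A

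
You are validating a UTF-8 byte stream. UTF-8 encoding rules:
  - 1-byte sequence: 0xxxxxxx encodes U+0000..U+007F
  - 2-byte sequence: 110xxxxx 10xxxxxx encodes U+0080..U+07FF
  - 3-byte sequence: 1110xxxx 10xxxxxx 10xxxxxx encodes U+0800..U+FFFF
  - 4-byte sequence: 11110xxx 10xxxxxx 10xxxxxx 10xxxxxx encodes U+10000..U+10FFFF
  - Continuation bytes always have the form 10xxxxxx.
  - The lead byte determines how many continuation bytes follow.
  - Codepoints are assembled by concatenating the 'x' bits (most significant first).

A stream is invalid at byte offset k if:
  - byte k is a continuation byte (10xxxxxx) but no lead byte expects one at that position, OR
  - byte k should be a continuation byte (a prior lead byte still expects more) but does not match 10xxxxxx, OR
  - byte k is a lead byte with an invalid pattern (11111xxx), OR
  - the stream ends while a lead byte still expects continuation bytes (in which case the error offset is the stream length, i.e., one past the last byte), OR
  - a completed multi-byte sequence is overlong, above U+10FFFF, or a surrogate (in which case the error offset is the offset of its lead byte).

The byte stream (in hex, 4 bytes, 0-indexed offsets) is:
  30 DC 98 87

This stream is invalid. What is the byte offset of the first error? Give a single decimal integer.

Byte[0]=30: 1-byte ASCII. cp=U+0030
Byte[1]=DC: 2-byte lead, need 1 cont bytes. acc=0x1C
Byte[2]=98: continuation. acc=(acc<<6)|0x18=0x718
Completed: cp=U+0718 (starts at byte 1)
Byte[3]=87: INVALID lead byte (not 0xxx/110x/1110/11110)

Answer: 3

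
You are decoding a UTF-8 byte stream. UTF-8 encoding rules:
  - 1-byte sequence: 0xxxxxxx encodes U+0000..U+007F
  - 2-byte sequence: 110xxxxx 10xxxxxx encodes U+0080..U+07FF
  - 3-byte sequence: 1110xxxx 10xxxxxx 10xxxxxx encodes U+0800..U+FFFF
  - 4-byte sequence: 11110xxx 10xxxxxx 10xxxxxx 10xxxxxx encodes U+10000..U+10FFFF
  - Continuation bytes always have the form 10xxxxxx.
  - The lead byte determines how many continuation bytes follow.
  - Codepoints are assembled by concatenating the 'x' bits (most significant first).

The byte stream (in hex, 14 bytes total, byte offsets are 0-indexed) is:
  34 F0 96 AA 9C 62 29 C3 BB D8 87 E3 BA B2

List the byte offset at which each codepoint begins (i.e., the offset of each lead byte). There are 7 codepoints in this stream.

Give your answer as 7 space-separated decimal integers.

Byte[0]=34: 1-byte ASCII. cp=U+0034
Byte[1]=F0: 4-byte lead, need 3 cont bytes. acc=0x0
Byte[2]=96: continuation. acc=(acc<<6)|0x16=0x16
Byte[3]=AA: continuation. acc=(acc<<6)|0x2A=0x5AA
Byte[4]=9C: continuation. acc=(acc<<6)|0x1C=0x16A9C
Completed: cp=U+16A9C (starts at byte 1)
Byte[5]=62: 1-byte ASCII. cp=U+0062
Byte[6]=29: 1-byte ASCII. cp=U+0029
Byte[7]=C3: 2-byte lead, need 1 cont bytes. acc=0x3
Byte[8]=BB: continuation. acc=(acc<<6)|0x3B=0xFB
Completed: cp=U+00FB (starts at byte 7)
Byte[9]=D8: 2-byte lead, need 1 cont bytes. acc=0x18
Byte[10]=87: continuation. acc=(acc<<6)|0x07=0x607
Completed: cp=U+0607 (starts at byte 9)
Byte[11]=E3: 3-byte lead, need 2 cont bytes. acc=0x3
Byte[12]=BA: continuation. acc=(acc<<6)|0x3A=0xFA
Byte[13]=B2: continuation. acc=(acc<<6)|0x32=0x3EB2
Completed: cp=U+3EB2 (starts at byte 11)

Answer: 0 1 5 6 7 9 11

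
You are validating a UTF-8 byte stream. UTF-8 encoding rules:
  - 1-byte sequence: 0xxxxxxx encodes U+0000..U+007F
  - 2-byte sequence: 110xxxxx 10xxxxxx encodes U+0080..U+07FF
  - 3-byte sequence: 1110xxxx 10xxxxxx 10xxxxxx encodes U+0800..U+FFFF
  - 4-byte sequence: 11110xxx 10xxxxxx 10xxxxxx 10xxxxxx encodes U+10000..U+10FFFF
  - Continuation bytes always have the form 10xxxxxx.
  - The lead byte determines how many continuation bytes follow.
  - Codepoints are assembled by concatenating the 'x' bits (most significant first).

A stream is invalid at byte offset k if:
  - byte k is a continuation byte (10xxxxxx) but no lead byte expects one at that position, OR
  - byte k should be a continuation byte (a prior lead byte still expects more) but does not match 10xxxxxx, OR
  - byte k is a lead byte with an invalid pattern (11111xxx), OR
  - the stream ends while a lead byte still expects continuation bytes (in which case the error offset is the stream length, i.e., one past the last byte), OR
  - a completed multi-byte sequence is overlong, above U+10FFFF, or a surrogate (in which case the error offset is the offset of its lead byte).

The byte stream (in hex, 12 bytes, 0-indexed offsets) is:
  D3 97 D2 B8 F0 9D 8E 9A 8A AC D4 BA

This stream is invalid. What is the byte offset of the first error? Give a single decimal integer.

Byte[0]=D3: 2-byte lead, need 1 cont bytes. acc=0x13
Byte[1]=97: continuation. acc=(acc<<6)|0x17=0x4D7
Completed: cp=U+04D7 (starts at byte 0)
Byte[2]=D2: 2-byte lead, need 1 cont bytes. acc=0x12
Byte[3]=B8: continuation. acc=(acc<<6)|0x38=0x4B8
Completed: cp=U+04B8 (starts at byte 2)
Byte[4]=F0: 4-byte lead, need 3 cont bytes. acc=0x0
Byte[5]=9D: continuation. acc=(acc<<6)|0x1D=0x1D
Byte[6]=8E: continuation. acc=(acc<<6)|0x0E=0x74E
Byte[7]=9A: continuation. acc=(acc<<6)|0x1A=0x1D39A
Completed: cp=U+1D39A (starts at byte 4)
Byte[8]=8A: INVALID lead byte (not 0xxx/110x/1110/11110)

Answer: 8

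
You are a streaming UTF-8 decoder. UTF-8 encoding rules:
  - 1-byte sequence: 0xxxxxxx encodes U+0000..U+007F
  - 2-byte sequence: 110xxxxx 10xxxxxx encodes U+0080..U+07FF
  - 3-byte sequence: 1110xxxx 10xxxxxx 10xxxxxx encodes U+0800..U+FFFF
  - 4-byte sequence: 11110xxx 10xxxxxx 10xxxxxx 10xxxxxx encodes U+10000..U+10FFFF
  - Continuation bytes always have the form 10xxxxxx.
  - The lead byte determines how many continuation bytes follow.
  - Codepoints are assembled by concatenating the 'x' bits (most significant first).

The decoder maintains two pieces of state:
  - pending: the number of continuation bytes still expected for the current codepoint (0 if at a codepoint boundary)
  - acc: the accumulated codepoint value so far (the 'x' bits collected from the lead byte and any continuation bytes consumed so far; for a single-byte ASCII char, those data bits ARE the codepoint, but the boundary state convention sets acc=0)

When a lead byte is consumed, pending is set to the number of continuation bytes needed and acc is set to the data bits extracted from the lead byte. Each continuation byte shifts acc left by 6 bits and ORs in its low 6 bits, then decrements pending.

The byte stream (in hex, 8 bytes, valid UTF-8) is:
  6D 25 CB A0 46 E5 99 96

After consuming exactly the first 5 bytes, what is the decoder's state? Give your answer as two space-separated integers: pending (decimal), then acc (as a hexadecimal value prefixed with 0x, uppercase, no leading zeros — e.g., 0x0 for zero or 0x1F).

Answer: 0 0x0

Derivation:
Byte[0]=6D: 1-byte. pending=0, acc=0x0
Byte[1]=25: 1-byte. pending=0, acc=0x0
Byte[2]=CB: 2-byte lead. pending=1, acc=0xB
Byte[3]=A0: continuation. acc=(acc<<6)|0x20=0x2E0, pending=0
Byte[4]=46: 1-byte. pending=0, acc=0x0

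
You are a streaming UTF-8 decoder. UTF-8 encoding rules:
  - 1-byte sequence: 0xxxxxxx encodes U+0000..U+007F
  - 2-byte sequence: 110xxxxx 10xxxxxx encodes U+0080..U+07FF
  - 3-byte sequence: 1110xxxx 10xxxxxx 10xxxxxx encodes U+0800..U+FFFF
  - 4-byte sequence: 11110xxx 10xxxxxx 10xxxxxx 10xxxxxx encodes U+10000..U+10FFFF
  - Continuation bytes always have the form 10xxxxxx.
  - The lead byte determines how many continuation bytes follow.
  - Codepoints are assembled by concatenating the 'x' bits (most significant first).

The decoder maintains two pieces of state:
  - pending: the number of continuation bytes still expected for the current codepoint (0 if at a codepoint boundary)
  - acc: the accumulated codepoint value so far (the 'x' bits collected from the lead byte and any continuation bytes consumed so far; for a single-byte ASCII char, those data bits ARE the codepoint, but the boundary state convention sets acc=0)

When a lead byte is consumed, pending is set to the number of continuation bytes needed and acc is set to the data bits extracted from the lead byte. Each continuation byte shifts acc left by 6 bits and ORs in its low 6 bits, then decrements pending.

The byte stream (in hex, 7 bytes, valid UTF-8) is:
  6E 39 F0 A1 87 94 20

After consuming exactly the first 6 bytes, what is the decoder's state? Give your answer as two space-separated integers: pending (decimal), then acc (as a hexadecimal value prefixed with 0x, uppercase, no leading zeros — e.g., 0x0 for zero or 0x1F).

Answer: 0 0x211D4

Derivation:
Byte[0]=6E: 1-byte. pending=0, acc=0x0
Byte[1]=39: 1-byte. pending=0, acc=0x0
Byte[2]=F0: 4-byte lead. pending=3, acc=0x0
Byte[3]=A1: continuation. acc=(acc<<6)|0x21=0x21, pending=2
Byte[4]=87: continuation. acc=(acc<<6)|0x07=0x847, pending=1
Byte[5]=94: continuation. acc=(acc<<6)|0x14=0x211D4, pending=0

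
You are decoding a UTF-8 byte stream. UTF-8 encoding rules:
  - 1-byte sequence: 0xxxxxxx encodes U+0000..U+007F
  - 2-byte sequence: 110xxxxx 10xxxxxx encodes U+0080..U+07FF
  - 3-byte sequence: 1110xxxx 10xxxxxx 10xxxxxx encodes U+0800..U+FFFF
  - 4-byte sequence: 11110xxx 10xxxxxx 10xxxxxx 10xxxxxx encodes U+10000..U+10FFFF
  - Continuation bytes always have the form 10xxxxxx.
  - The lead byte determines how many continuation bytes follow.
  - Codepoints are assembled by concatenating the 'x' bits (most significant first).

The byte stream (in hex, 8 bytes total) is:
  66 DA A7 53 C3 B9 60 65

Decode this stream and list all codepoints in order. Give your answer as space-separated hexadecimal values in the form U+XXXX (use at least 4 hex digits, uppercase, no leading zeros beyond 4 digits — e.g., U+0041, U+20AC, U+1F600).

Answer: U+0066 U+06A7 U+0053 U+00F9 U+0060 U+0065

Derivation:
Byte[0]=66: 1-byte ASCII. cp=U+0066
Byte[1]=DA: 2-byte lead, need 1 cont bytes. acc=0x1A
Byte[2]=A7: continuation. acc=(acc<<6)|0x27=0x6A7
Completed: cp=U+06A7 (starts at byte 1)
Byte[3]=53: 1-byte ASCII. cp=U+0053
Byte[4]=C3: 2-byte lead, need 1 cont bytes. acc=0x3
Byte[5]=B9: continuation. acc=(acc<<6)|0x39=0xF9
Completed: cp=U+00F9 (starts at byte 4)
Byte[6]=60: 1-byte ASCII. cp=U+0060
Byte[7]=65: 1-byte ASCII. cp=U+0065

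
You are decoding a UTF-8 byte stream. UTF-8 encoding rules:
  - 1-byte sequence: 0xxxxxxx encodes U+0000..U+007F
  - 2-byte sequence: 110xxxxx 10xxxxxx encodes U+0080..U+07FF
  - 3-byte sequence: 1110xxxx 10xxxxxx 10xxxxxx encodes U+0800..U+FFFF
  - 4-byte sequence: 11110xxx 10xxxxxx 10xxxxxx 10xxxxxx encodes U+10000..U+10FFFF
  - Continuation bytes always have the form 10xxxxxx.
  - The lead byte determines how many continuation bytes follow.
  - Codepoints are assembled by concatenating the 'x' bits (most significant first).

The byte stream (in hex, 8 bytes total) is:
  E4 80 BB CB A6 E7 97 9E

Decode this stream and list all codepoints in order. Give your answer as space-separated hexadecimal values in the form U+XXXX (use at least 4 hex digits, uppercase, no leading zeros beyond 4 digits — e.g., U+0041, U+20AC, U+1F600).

Answer: U+403B U+02E6 U+75DE

Derivation:
Byte[0]=E4: 3-byte lead, need 2 cont bytes. acc=0x4
Byte[1]=80: continuation. acc=(acc<<6)|0x00=0x100
Byte[2]=BB: continuation. acc=(acc<<6)|0x3B=0x403B
Completed: cp=U+403B (starts at byte 0)
Byte[3]=CB: 2-byte lead, need 1 cont bytes. acc=0xB
Byte[4]=A6: continuation. acc=(acc<<6)|0x26=0x2E6
Completed: cp=U+02E6 (starts at byte 3)
Byte[5]=E7: 3-byte lead, need 2 cont bytes. acc=0x7
Byte[6]=97: continuation. acc=(acc<<6)|0x17=0x1D7
Byte[7]=9E: continuation. acc=(acc<<6)|0x1E=0x75DE
Completed: cp=U+75DE (starts at byte 5)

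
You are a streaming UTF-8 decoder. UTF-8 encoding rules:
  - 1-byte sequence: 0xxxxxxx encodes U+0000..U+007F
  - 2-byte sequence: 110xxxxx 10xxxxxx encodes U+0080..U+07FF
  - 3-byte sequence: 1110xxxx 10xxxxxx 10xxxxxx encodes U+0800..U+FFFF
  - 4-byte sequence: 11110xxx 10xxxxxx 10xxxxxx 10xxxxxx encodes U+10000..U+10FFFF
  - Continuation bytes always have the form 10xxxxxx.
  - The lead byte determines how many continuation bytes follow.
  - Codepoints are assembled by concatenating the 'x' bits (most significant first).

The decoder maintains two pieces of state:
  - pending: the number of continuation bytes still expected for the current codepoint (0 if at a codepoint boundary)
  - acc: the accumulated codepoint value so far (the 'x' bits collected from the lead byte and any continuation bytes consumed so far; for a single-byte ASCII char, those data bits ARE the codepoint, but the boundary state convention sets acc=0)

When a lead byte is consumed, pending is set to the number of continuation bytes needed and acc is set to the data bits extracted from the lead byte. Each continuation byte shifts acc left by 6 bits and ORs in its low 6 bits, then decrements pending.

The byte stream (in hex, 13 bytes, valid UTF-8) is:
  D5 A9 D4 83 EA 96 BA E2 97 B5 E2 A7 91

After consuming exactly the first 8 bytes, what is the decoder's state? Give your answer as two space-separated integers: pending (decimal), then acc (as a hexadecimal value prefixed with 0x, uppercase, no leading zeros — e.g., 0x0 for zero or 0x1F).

Byte[0]=D5: 2-byte lead. pending=1, acc=0x15
Byte[1]=A9: continuation. acc=(acc<<6)|0x29=0x569, pending=0
Byte[2]=D4: 2-byte lead. pending=1, acc=0x14
Byte[3]=83: continuation. acc=(acc<<6)|0x03=0x503, pending=0
Byte[4]=EA: 3-byte lead. pending=2, acc=0xA
Byte[5]=96: continuation. acc=(acc<<6)|0x16=0x296, pending=1
Byte[6]=BA: continuation. acc=(acc<<6)|0x3A=0xA5BA, pending=0
Byte[7]=E2: 3-byte lead. pending=2, acc=0x2

Answer: 2 0x2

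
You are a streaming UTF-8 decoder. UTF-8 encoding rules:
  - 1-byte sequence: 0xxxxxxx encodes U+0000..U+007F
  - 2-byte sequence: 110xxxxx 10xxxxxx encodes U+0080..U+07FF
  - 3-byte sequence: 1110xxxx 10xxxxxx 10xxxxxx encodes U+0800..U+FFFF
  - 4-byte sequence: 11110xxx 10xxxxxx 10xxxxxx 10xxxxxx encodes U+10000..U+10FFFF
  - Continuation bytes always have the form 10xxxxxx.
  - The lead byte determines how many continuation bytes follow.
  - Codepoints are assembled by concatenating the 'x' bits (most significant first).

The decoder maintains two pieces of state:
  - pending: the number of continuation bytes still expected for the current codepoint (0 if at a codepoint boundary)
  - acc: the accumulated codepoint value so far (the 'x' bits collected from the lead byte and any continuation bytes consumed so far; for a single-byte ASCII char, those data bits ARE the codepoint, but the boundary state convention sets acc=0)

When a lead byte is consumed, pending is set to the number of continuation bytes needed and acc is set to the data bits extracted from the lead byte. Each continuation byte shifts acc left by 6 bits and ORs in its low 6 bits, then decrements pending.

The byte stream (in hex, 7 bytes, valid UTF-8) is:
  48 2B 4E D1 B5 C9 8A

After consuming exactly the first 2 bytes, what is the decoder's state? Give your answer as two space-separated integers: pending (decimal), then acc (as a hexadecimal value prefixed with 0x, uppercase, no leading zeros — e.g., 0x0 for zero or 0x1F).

Byte[0]=48: 1-byte. pending=0, acc=0x0
Byte[1]=2B: 1-byte. pending=0, acc=0x0

Answer: 0 0x0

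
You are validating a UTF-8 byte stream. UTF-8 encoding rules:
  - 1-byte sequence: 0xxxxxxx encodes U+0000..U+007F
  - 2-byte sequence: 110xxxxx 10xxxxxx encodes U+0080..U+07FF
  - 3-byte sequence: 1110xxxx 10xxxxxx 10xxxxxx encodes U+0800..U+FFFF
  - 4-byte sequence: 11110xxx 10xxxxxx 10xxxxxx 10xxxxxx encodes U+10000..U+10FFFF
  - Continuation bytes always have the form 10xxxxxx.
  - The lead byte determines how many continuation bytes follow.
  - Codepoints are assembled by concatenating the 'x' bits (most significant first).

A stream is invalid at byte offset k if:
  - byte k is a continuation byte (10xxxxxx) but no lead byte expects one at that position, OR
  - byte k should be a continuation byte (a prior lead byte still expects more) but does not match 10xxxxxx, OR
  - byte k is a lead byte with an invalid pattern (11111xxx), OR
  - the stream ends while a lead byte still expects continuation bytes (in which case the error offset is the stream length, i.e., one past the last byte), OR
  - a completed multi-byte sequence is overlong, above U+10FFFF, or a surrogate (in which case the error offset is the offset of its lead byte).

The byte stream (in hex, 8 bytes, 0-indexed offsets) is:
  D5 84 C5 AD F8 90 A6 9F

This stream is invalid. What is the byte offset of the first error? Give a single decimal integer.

Byte[0]=D5: 2-byte lead, need 1 cont bytes. acc=0x15
Byte[1]=84: continuation. acc=(acc<<6)|0x04=0x544
Completed: cp=U+0544 (starts at byte 0)
Byte[2]=C5: 2-byte lead, need 1 cont bytes. acc=0x5
Byte[3]=AD: continuation. acc=(acc<<6)|0x2D=0x16D
Completed: cp=U+016D (starts at byte 2)
Byte[4]=F8: INVALID lead byte (not 0xxx/110x/1110/11110)

Answer: 4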